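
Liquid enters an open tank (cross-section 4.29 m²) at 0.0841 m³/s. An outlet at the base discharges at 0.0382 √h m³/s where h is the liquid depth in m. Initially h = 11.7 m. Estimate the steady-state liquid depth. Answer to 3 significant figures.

4.85 m

Accumulation of liquid (constant cross-section A): A dh/dt = Q_in − 0.0382 √h. At steady state dh/dt = 0:
Q_in = 0.0382 √h_ss ⇒ √h_ss = 0.0841/0.0382 = 2.2016.
h_ss = 2.2016² = 4.8469 m. (Since h₀ = 11.7 m > h_ss, the level will fall toward this value.)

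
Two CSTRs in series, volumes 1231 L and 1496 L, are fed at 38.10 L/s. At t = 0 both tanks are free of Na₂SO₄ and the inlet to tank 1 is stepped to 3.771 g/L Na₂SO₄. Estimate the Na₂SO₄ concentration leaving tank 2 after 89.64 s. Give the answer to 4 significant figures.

Species balance on tank i: dCᵢ/dt = (Cᵢ₋₁ − Cᵢ)/τᵢ with τᵢ = Vᵢ/Q.
τ₁ = 1231/38.10 = 32.3097 s; τ₂ = 1496/38.10 = 39.2651 s.
Tank 1: C₁ = C_in(1 − e^(−t/τ₁)). Tank 2 (τ₁ ≠ τ₂): C₂ = C_in[1 − (τ₁ e^(−t/τ₁) − τ₂ e^(−t/τ₂))/(τ₁ − τ₂)].
At t = 89.64: e^(−t/τ₁) = 0.0623870, e^(−t/τ₂) = 0.101984.
C₂ = 3.771·[1 − (32.3097·0.0623870 − 39.2651·0.101984)/(-6.95538)] = 3.771·0.714079 = 2.69279 g/L.

2.693 g/L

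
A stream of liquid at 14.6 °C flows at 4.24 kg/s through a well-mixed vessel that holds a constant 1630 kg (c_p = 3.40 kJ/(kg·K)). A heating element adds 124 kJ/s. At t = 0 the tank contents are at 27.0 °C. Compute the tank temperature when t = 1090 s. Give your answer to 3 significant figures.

M c_p dT/dt = ṁ c_p (T_in − T) + Q̇.
τ = M/ṁ = 384.43 s; T_ss = T_in + Q̇/(ṁ c_p) = 14.6 + 124/(4.24·3.40) = 23.202 °C.
This is linear first-order; T(t) = T_ss + (T₀ − T_ss) e^(−t/τ).
T(1090) = 23.202 + (3.7984)·e^(−1090/384.43) = 23.202 + (3.7984)·0.058699 = 23.425 °C.

23.4 °C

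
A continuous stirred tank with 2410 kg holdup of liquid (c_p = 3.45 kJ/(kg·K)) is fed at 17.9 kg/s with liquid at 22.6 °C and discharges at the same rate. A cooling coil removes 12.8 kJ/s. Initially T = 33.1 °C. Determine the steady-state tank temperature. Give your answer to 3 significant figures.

22.4 °C

First-law balance (no shaft work): M c_p dT/dt = ṁ c_p (T_in − T) − 12.8.
At steady state dT/dt = 0 ⇒ T_ss = T_in − Q̇/(ṁ c_p) = 22.6 − 12.8/(17.9·3.45) = 22.393 °C.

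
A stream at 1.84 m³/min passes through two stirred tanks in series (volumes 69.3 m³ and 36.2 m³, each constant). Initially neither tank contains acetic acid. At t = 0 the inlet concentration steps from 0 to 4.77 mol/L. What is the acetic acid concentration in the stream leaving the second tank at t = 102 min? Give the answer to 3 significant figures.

Time constants: τᵢ = Vᵢ/Q for each well-mixed tank.
τ₁ = 69.3/1.84 = 37.663 min; τ₂ = 36.2/1.84 = 19.674 min.
Tank 1: C₁ = C_in(1 − e^(−t/τ₁)). Tank 2 (τ₁ ≠ τ₂): C₂ = C_in[1 − (τ₁ e^(−t/τ₁) − τ₂ e^(−t/τ₂))/(τ₁ − τ₂)].
At t = 102: e^(−t/τ₁) = 0.066655, e^(−t/τ₂) = 0.0056026.
C₂ = 4.77·[1 − (37.663·0.066655 − 19.674·0.0056026)/(17.989)] = 4.77·0.86657 = 4.1336 mol/L.

4.13 mol/L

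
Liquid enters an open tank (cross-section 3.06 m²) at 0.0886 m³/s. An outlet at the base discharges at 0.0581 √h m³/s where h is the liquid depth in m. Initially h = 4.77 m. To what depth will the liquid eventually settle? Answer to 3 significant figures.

2.33 m

Level balance: A dh/dt = 0.0886 − 0.0581 √h. Setting dh/dt = 0:
Q_in = 0.0581 √h_ss ⇒ √h_ss = 0.0886/0.0581 = 1.5250.
h_ss = 1.5250² = 2.3255 m. (Since h₀ = 4.77 m > h_ss, the level will fall toward this value.)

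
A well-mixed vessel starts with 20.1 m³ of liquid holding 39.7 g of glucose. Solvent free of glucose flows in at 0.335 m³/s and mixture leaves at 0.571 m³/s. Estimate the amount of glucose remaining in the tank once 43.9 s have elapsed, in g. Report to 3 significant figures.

6.88 g

Total volume: dV/dt = Q_in − Q_out = -0.23600 m³/s, so V(t) = 20.1 − 0.23600 t and V(43.9) = 9.7396 m³.
Solute balance: dm/dt = 0 − Q_out C = −Q_out m/V(t).
dm/m = −Q_out dt/(V₀ − 0.23600 t); integrating gives ln(m/m₀) = −(Q_out/(Q_in−Q_out)) ln(V/V₀).
m = m₀ (V₀/V)^(Q_out/(Q_in−Q_out)) = 39.7 × (20.1/9.7396)^(-2.4195) = 6.8784 g.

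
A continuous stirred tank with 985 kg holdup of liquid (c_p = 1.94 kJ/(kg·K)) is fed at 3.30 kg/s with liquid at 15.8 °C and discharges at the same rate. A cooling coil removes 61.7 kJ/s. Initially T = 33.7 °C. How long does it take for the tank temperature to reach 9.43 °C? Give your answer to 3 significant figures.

M c_p dT/dt = ṁ c_p (T_in − T) − Q̇.
τ = M/ṁ = 298.48 s; T_ss = T_in − Q̇/(ṁ c_p) = 6.1624 °C.
T(t) = T_ss + (T₀ − T_ss) e^(−t/τ). Set T = 9.43:
e^(−t/τ) = (9.43 − 6.1624)/(33.7 − 6.1624) = 0.11866
t = −298.48 · ln(0.11866) = 636.22 s.

636 s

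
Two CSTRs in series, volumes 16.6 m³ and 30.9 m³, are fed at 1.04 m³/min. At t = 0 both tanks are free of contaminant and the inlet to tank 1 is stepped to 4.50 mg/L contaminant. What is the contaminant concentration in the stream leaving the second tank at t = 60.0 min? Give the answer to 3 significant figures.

3.33 mg/L

Each tank obeys Vᵢ dCᵢ/dt = Q(Cᵢ₋₁ − Cᵢ), so τᵢ = Vᵢ/Q.
τ₁ = 16.6/1.04 = 15.962 min; τ₂ = 30.9/1.04 = 29.712 min.
Tank 1: C₁ = C_in(1 − e^(−t/τ₁)). Tank 2 (τ₁ ≠ τ₂): C₂ = C_in[1 − (τ₁ e^(−t/τ₁) − τ₂ e^(−t/τ₂))/(τ₁ − τ₂)].
At t = 60.0: e^(−t/τ₁) = 0.023306, e^(−t/τ₂) = 0.13273.
C₂ = 4.50·[1 − (15.962·0.023306 − 29.712·0.13273)/(-13.750)] = 4.50·0.74024 = 3.3311 mg/L.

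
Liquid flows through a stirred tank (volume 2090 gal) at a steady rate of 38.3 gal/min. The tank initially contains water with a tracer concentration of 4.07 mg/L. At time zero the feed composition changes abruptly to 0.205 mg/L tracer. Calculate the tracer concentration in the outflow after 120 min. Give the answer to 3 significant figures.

0.634 mg/L

Accumulation = in − out for the solute gives V dC/dt = Q(C_in − C).
Rewrite as dC/dt + C/τ = C_in/τ, τ = V/Q = 54.569 min.
Solution: C(t) = C_in + (C₀ − C_in) e^(−t/τ).
C(120) = 0.205 + (4.07 − 0.205)·e^(−120/54.569) = 0.205 + (3.8650)·0.11091 = 0.63366 mg/L.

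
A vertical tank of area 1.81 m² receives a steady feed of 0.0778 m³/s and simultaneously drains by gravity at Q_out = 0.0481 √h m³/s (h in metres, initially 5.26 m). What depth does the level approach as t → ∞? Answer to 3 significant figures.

2.62 m

Level balance: A dh/dt = 0.0778 − 0.0481 √h. Setting dh/dt = 0:
Q_in = 0.0481 √h_ss ⇒ √h_ss = 0.0778/0.0481 = 1.6175.
h_ss = 1.6175² = 2.6162 m. (Since h₀ = 5.26 m > h_ss, the level will fall toward this value.)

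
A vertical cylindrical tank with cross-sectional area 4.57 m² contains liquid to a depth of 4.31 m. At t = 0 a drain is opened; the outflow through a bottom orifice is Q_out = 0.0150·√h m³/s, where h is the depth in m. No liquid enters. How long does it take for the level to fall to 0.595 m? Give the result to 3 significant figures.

A dh/dt = −Q_out = −0.0150 √h.
This is separable: 2 d(√h)/dt = −0.0150/A, so √h = √h₀ − (0.0150/(2A)) t.
t = 2A(√h₀ − √h)/0.0150 = 2·4.57·(√4.31 − √0.595)/0.0150
  = 9.1400 × (2.0761 − 0.77136) / 0.0150 = 794.99 s.

795 s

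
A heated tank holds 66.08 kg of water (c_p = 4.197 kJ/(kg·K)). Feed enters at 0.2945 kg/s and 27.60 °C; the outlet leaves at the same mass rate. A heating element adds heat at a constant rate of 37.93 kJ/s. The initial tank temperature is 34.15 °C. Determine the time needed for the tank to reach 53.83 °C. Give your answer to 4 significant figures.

379.0 s

Heat balance on the well-mixed liquid: M c_p dT/dt = ṁ c_p (T_in − T) + 37.93.
τ = M/ṁ = 224.380 s; T_ss = T_in + Q̇/(ṁ c_p) = 58.2873 °C.
T(t) = T_ss + (T₀ − T_ss) e^(−t/τ). Set T = 53.83:
e^(−t/τ) = (53.83 − 58.2873)/(34.15 − 58.2873) = 0.184664
t = −224.380 · ln(0.184664) = 379.027 s.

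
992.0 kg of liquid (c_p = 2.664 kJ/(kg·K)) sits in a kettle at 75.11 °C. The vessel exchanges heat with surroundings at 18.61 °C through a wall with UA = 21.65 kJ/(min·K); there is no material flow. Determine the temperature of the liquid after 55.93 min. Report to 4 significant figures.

54.34 °C

M c_p dT/dt = −UA(T − T_amb).
dT/dt = (T_ss − T)/τ with T_ss = T_amb = 18.6100 °C, τ = M c_p/UA = 992.0·2.664/21.65 = 122.064 min.
Solution: T(t) = T_ss + (T₀ − T_ss) e^(−t/τ).
T(55.93) = 18.6100 + (56.5000)·0.632420 = 54.3417 °C.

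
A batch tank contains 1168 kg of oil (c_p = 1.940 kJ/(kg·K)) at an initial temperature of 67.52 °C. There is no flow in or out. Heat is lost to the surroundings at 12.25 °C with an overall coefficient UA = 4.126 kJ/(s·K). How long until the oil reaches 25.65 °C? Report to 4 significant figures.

Energy balance: M c_p dT/dt = −UA(T − T_amb).
τ = M c_p/UA = 549.181 s; T_ss = T_amb = 12.2500 °C.
T(t) = T_ss + (T₀ − T_ss)e^(−t/τ); set T = 25.65:
t = −τ ln[(T − T_ss)/(T₀ − T_ss)] = −549.181 · ln(0.242446) = 778.176 s.

778.2 s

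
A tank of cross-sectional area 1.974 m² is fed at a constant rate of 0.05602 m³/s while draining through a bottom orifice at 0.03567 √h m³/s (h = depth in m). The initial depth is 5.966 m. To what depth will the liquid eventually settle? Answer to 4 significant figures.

2.466 m

Unsteady balance on liquid volume: A dh/dt = Q_in − 0.03567 √h. At steady state dh/dt = 0:
Q_in = 0.03567 √h_ss ⇒ √h_ss = 0.05602/0.03567 = 1.57051.
h_ss = 1.57051² = 2.46649 m. (Since h₀ = 5.966 m > h_ss, the level will fall toward this value.)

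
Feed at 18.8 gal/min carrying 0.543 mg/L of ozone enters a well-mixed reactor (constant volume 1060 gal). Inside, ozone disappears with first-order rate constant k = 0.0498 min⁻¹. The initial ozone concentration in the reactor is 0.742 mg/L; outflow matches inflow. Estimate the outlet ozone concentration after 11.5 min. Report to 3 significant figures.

0.418 mg/L

Species balance: V dC/dt = Q C_in − Q C − k V C.
dC/dt = (Q/V) C_in − (Q/V + k) C; effective rate a = Q/V + k = 0.017736 + 0.0498 = 0.067536 min⁻¹.
C_ss = Q C_in/(Q + kV) = 0.14260 mg/L; C(t) = C_ss + (C₀ − C_ss) e^(−a t).
C(11.5) = 0.14260 + (0.59940)·e^(−0.067536·11.5) = 0.14260 + (0.59940)·0.45994 = 0.41829 mg/L.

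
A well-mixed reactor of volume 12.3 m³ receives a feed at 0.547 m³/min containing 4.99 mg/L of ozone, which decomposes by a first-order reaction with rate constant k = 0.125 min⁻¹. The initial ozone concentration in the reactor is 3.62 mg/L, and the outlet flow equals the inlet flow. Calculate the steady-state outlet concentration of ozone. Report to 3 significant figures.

1.31 mg/L

V dC/dt = Q(C_in − C) − k V C.
Steady state (dC/dt = 0): C_ss = Q C_in/(Q + kV) = C_in/(1 + kV/Q).
C_ss = 0.547·4.99/(0.547 + 0.125·12.3) = 2.7295/2.0845 = 1.3094 mg/L.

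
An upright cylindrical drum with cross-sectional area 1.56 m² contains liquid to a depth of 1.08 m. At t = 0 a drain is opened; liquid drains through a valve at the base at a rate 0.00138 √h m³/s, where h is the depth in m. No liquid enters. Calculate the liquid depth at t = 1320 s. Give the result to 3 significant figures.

Volume balance on the tank: A dh/dt = −0.00138 √h.
Separate and integrate: 2(√h − √h₀) = −(0.00138/A) t.
√h = √1.08 − 0.00138·1320/(2·1.56) = 1.0392 − 0.58385 = 0.45538.
h = 0.45538² = 0.20737 m.

0.207 m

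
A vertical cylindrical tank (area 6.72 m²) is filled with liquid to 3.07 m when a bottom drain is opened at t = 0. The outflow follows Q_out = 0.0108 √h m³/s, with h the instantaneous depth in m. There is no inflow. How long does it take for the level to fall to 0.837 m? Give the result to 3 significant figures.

1040 s

Unsteady balance on liquid volume: A dh/dt = −0.0108 √h.
Separate and integrate: 2(√h − √h₀) = −(0.0108/A) t.
t = 2A(√h₀ − √h)/0.0108 = 2·6.72·(√3.07 − √0.837)/0.0108
  = 13.440 × (1.7521 − 0.91488) / 0.0108 = 1041.9 s.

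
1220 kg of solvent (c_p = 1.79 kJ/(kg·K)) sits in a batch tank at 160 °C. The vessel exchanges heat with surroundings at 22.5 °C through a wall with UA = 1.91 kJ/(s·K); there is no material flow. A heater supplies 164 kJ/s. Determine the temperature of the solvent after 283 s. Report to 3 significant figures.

149 °C

Lumped-capacitance energy balance: M c_p dT/dt = UA(T_amb − T) + Q̇.
dT/dt = (T_ss − T)/τ with T_ss = T_amb + Q̇/UA = 22.5 + 164/1.91 = 108.36 °C, τ = M c_p/UA = 1220·1.79/1.91 = 1143.4 s.
Solution: T(t) = T_ss + (T₀ − T_ss) e^(−t/τ).
T(283) = 108.36 + (51.636)·0.78074 = 148.68 °C.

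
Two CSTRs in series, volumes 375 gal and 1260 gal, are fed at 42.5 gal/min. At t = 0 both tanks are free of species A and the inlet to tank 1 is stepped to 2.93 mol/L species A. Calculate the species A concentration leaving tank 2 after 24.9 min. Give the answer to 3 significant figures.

1.20 mol/L

Each tank obeys Vᵢ dCᵢ/dt = Q(Cᵢ₋₁ − Cᵢ), so τᵢ = Vᵢ/Q.
τ₁ = 375/42.5 = 8.8235 min; τ₂ = 1260/42.5 = 29.647 min.
Solving the cascade with C₁(0)=C₂(0)=0 gives C₂(t) = C_in[1 − (τ₁ e^(−t/τ₁) − τ₂ e^(−t/τ₂))/(τ₁ − τ₂)].
At t = 24.9: e^(−t/τ₁) = 0.059487, e^(−t/τ₂) = 0.43176.
C₂ = 2.93·[1 − (8.8235·0.059487 − 29.647·0.43176)/(-20.824)] = 2.93·0.41049 = 1.2027 mol/L.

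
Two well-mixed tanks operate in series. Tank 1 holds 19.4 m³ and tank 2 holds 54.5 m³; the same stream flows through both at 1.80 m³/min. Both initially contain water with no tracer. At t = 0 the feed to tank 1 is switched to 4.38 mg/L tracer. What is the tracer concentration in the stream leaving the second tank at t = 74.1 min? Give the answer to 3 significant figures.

3.79 mg/L

Each tank obeys Vᵢ dCᵢ/dt = Q(Cᵢ₋₁ − Cᵢ), so τᵢ = Vᵢ/Q.
τ₁ = 19.4/1.80 = 10.778 min; τ₂ = 54.5/1.80 = 30.278 min.
Tank 1: C₁ = C_in(1 − e^(−t/τ₁)). Tank 2 (τ₁ ≠ τ₂): C₂ = C_in[1 − (τ₁ e^(−t/τ₁) − τ₂ e^(−t/τ₂))/(τ₁ − τ₂)].
At t = 74.1: e^(−t/τ₁) = 0.0010330, e^(−t/τ₂) = 0.086523.
C₂ = 4.38·[1 − (10.778·0.0010330 − 30.278·0.086523)/(-19.500)] = 4.38·0.86623 = 3.7941 mg/L.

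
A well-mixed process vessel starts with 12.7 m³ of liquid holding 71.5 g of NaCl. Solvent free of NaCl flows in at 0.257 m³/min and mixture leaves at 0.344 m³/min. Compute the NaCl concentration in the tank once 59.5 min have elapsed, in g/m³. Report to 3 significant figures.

1.20 g/m³

Total volume: dV/dt = Q_in − Q_out = -0.087000 m³/min, so V(t) = 12.7 − 0.087000 t and V(59.5) = 7.5235 m³.
Solute balance: dm/dt = 0 − Q_out C = −Q_out m/V(t).
Separate: dm/m = −Q_out dt/V(t) ⇒ ln(m/m₀) = −(Q_out/(Q_in−Q_out)) ln(V/V₀).
m = m₀ (V₀/V)^(Q_out/(Q_in−Q_out)) = 71.5 × (12.7/7.5235)^(-3.9540) = 9.0204 g.
C = m/V = 9.0204/7.5235 = 1.1990 g/m³.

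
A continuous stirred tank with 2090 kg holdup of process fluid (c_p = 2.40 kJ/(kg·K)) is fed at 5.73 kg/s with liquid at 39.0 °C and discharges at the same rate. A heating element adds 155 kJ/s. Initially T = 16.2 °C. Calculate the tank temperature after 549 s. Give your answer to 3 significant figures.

M c_p dT/dt = ṁ c_p (T_in − T) + Q̇.
Rearrange: dT/dt = (T_ss − T)/τ with τ = M/ṁ = 364.75 s and T_ss = T_in + Q̇/(ṁ c_p) = 50.271 °C.
Integrating: T(t) = T_ss + (T₀ − T_ss) e^(−t/τ).
T(549) = 50.271 + (-34.071)·e^(−549/364.75) = 50.271 + (-34.071)·0.22198 = 42.708 °C.

42.7 °C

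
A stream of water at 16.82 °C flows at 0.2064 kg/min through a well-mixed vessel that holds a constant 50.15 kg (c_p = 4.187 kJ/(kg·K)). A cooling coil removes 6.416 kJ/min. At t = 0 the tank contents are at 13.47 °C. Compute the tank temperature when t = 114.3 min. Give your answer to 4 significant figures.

M c_p dT/dt = ṁ c_p (T_in − T) − Q̇.
τ = M/ṁ = 242.975 min; T_ss = T_in − Q̇/(ṁ c_p) = 16.82 − 6.416/(0.2064·4.187) = 9.39577 °C.
Solution: T(t) = T_ss + (T₀ − T_ss) e^(−t/τ).
T(114.3) = 9.39577 + (4.07423)·e^(−114.3/242.975) = 9.39577 + (4.07423)·0.624740 = 11.9411 °C.

11.94 °C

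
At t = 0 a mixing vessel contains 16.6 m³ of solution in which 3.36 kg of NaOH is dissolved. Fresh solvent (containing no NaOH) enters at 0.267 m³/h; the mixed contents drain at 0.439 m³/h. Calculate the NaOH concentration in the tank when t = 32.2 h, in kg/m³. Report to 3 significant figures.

0.108 kg/m³

Total volume: dV/dt = Q_in − Q_out = -0.17200 m³/h, so V(t) = 16.6 − 0.17200 t and V(32.2) = 11.062 m³.
No NaOH enters, so dm/dt = −Q_out · (m/V).
dm/m = −Q_out dt/(V₀ − 0.17200 t); integrating gives ln(m/m₀) = −(Q_out/(Q_in−Q_out)) ln(V/V₀).
m = m₀ (V₀/V)^(Q_out/(Q_in−Q_out)) = 3.36 × (16.6/11.062)^(-2.5523) = 1.1923 kg.
C = m/V = 1.1923/11.062 = 0.10779 kg/m³.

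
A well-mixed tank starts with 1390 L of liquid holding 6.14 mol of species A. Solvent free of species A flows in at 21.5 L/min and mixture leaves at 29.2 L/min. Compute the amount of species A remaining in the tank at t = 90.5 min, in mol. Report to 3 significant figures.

Total volume: dV/dt = Q_in − Q_out = -7.7000 L/min, so V(t) = 1390 − 7.7000 t and V(90.5) = 693.15 L.
No species A enters, so dm/dt = −Q_out · (m/V).
Separate: dm/m = −Q_out dt/V(t) ⇒ ln(m/m₀) = −(Q_out/(Q_in−Q_out)) ln(V/V₀).
m = m₀ (V₀/V)^(Q_out/(Q_in−Q_out)) = 6.14 × (1390/693.15)^(-3.7922) = 0.43874 mol.

0.439 mol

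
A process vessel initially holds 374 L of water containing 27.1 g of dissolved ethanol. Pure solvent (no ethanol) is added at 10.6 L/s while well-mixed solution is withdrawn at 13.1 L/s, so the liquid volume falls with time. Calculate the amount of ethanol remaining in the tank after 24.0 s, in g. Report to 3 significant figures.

10.8 g

Total volume: dV/dt = Q_in − Q_out = -2.5000 L/s, so V(t) = 374 − 2.5000 t and V(24.0) = 314.00 L.
Solute balance: dm/dt = 0 − Q_out C = −Q_out m/V(t).
Separate: dm/m = −Q_out dt/V(t) ⇒ ln(m/m₀) = −(Q_out/(Q_in−Q_out)) ln(V/V₀).
m = m₀ (V₀/V)^(Q_out/(Q_in−Q_out)) = 27.1 × (374/314.00)^(-5.2400) = 10.840 g.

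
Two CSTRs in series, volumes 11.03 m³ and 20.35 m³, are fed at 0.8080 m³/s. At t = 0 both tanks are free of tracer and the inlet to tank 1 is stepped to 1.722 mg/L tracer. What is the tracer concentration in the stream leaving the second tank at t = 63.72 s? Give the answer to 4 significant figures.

Each tank obeys Vᵢ dCᵢ/dt = Q(Cᵢ₋₁ − Cᵢ), so τᵢ = Vᵢ/Q.
τ₁ = 11.03/0.8080 = 13.6510 s; τ₂ = 20.35/0.8080 = 25.1856 s.
Tank 1: C₁ = C_in(1 − e^(−t/τ₁)). Tank 2 (τ₁ ≠ τ₂): C₂ = C_in[1 − (τ₁ e^(−t/τ₁) − τ₂ e^(−t/τ₂))/(τ₁ − τ₂)].
At t = 63.72: e^(−t/τ₁) = 0.00939297, e^(−t/τ₂) = 0.0796580.
C₂ = 1.722·[1 − (13.6510·0.00939297 − 25.1856·0.0796580)/(-11.5347)] = 1.722·0.837185 = 1.44163 mg/L.

1.442 mg/L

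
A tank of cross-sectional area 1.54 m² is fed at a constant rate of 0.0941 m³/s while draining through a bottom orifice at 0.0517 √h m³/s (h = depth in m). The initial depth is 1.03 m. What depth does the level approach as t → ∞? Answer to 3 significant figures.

A dh/dt = Q_in − 0.0517 √h. Steady state requires inflow = outflow:
Q_in = 0.0517 √h_ss ⇒ √h_ss = 0.0941/0.0517 = 1.8201.
h_ss = 1.8201² = 3.3128 m. (Since h₀ = 1.03 m < h_ss, the level will rise toward this value.)

3.31 m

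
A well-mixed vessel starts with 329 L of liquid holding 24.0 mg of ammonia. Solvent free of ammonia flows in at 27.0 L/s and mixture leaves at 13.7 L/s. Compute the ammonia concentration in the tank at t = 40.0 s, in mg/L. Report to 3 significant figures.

0.0103 mg/L

Total volume: dV/dt = Q_in − Q_out = 13.300 L/s, so V(t) = 329 + 13.300 t and V(40.0) = 861.00 L.
Species balance (pure solvent in): dm/dt = −Q_out · m/V(t).
dm/m = −Q_out dt/(V₀ + 13.300 t); integrating gives ln(m/m₀) = −(Q_out/(Q_in−Q_out)) ln(V/V₀).
m = m₀ (V₀/V)^(Q_out/(Q_in−Q_out)) = 24.0 × (329/861.00)^(1.0301) = 8.9092 mg.
C = m/V = 8.9092/861.00 = 0.010347 mg/L.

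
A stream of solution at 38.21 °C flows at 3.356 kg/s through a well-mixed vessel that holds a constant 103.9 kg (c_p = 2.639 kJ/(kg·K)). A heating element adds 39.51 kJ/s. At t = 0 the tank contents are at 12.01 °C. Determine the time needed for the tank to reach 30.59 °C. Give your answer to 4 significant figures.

M c_p dT/dt = ṁ c_p (T_in − T) + Q̇.
τ = M/ṁ = 30.9595 s; T_ss = T_in + Q̇/(ṁ c_p) = 42.6711 °C.
T(t) = T_ss + (T₀ − T_ss) e^(−t/τ). Set T = 30.59:
e^(−t/τ) = (30.59 − 42.6711)/(12.01 − 42.6711) = 0.394021
t = −30.9595 · ln(0.394021) = 28.8341 s.

28.83 s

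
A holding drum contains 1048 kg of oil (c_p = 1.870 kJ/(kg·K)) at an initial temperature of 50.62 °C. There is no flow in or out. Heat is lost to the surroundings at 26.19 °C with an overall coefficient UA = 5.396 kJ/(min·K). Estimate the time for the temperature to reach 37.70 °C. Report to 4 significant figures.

273.3 min

Unsteady energy balance on the tank contents: M c_p dT/dt = −UA(T − T_amb).
τ = M c_p/UA = 363.188 min; T_ss = T_amb = 26.1900 °C.
T(t) = T_ss + (T₀ − T_ss)e^(−t/τ); set T = 37.70:
t = −τ ln[(T − T_ss)/(T₀ − T_ss)] = −363.188 · ln(0.471142) = 273.333 min.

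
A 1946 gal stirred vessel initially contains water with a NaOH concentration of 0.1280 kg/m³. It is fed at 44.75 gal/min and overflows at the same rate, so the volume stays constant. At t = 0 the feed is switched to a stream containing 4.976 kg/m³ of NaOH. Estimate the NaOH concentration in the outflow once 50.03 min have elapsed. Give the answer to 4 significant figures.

Transient balance on the dissolved component: V dC/dt = Q(C_in − C).
So dC/dt = (C_in − C)/τ with τ = V/Q = 1946/44.75 = 43.4860 min.
C approaches C_in exponentially: C(t) = C_in + (C₀ − C_in) e^(−t/τ).
C(50.03) = 4.976 + (0.1280 − 4.976)·e^(−50.03/43.4860) = 4.976 + (-4.84800)·0.316483 = 3.44169 kg/m³.

3.442 kg/m³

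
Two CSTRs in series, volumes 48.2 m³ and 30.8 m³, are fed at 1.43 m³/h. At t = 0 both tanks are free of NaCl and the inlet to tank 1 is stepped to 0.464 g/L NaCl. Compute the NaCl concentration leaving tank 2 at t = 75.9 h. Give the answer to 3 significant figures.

Each tank obeys Vᵢ dCᵢ/dt = Q(Cᵢ₋₁ − Cᵢ), so τᵢ = Vᵢ/Q.
τ₁ = 48.2/1.43 = 33.706 h; τ₂ = 30.8/1.43 = 21.538 h.
Tank 1: C₁ = C_in(1 − e^(−t/τ₁)). Tank 2 (τ₁ ≠ τ₂): C₂ = C_in[1 − (τ₁ e^(−t/τ₁) − τ₂ e^(−t/τ₂))/(τ₁ − τ₂)].
At t = 75.9: e^(−t/τ₁) = 0.10521, e^(−t/τ₂) = 0.029483.
C₂ = 0.464·[1 − (33.706·0.10521 − 21.538·0.029483)/(12.168)] = 0.464·0.76075 = 0.35299 g/L.

0.353 g/L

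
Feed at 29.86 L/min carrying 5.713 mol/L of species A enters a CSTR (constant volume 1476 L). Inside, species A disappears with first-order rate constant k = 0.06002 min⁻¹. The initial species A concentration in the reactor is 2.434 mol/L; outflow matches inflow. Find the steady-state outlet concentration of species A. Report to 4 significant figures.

Accumulation = in − out − consumed: V dC/dt = Q C_in − Q C − k V C.
At steady state: 0 = Q C_in − (Q + kV) C_ss, so C_ss = Q C_in/(Q + kV).
C_ss = 29.86·5.713/(29.86 + 0.06002·1476) = 170.590/118.450 = 1.44019 mol/L.

1.440 mol/L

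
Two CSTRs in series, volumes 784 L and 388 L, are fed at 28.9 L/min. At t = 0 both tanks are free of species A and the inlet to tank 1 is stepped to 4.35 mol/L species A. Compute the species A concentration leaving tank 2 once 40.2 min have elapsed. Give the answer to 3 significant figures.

2.61 mol/L

Time constants: τᵢ = Vᵢ/Q for each well-mixed tank.
τ₁ = 784/28.9 = 27.128 min; τ₂ = 388/28.9 = 13.426 min.
Tank 1: C₁ = C_in(1 − e^(−t/τ₁)). Tank 2 (τ₁ ≠ τ₂): C₂ = C_in[1 − (τ₁ e^(−t/τ₁) − τ₂ e^(−t/τ₂))/(τ₁ − τ₂)].
At t = 40.2: e^(−t/τ₁) = 0.22721, e^(−t/τ₂) = 0.050073.
C₂ = 4.35·[1 − (27.128·0.22721 − 13.426·0.050073)/(13.702)] = 4.35·0.59922 = 2.6066 mol/L.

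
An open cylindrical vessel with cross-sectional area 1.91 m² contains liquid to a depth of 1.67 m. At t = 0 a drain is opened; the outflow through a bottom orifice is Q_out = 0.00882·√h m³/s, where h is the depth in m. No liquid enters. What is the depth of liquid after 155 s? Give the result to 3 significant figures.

Unsteady balance on liquid volume: A dh/dt = −0.00882 √h.
Separate and integrate: 2(√h − √h₀) = −(0.00882/A) t.
√h = √1.67 − 0.00882·155/(2·1.91) = 1.2923 − 0.35788 = 0.93441.
h = 0.93441² = 0.87311 m.

0.873 m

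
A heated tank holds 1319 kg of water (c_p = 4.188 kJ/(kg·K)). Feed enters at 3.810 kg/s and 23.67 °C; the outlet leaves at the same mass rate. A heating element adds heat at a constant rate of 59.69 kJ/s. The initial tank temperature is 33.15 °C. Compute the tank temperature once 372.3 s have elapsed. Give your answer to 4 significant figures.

M c_p dT/dt = ṁ c_p (T_in − T) + Q̇.
Rearrange: dT/dt = (T_ss − T)/τ with τ = M/ṁ = 346.194 s and T_ss = T_in + Q̇/(ṁ c_p) = 27.4108 °C.
T approaches T_ss exponentially: T(t) = T_ss + (T₀ − T_ss) e^(−t/τ).
T(372.3) = 27.4108 + (5.73915)·e^(−372.3/346.194) = 27.4108 + (5.73915)·0.341159 = 29.3688 °C.

29.37 °C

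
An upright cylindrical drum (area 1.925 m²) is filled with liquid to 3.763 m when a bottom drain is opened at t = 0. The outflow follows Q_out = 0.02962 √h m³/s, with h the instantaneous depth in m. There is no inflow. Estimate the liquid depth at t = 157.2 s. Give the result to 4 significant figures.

0.5335 m

Mass balance (ρ constant): A dh/dt = −0.02962 √h.
∫ h^(−1/2) dh = −(0.02962/A) ∫ dt, giving 2√h = 2√h₀ − (0.02962/A) t.
√h = √3.763 − 0.02962·157.2/(2·1.925) = 1.93985 − 1.20942 = 0.730426.
h = 0.730426² = 0.533522 m.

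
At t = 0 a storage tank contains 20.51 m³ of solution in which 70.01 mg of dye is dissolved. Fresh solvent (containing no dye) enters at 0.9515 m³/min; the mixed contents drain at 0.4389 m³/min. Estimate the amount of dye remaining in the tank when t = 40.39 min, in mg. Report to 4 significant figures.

Total volume: dV/dt = Q_in − Q_out = 0.512600 m³/min, so V(t) = 20.51 + 0.512600 t and V(40.39) = 41.2139 m³.
Solute balance: dm/dt = 0 − Q_out C = −Q_out m/V(t).
Separate: dm/m = −Q_out dt/V(t) ⇒ ln(m/m₀) = −(Q_out/(Q_in−Q_out)) ln(V/V₀).
m = m₀ (V₀/V)^(Q_out/(Q_in−Q_out)) = 70.01 × (20.51/41.2139)^(0.856223) = 38.5174 mg.

38.52 mg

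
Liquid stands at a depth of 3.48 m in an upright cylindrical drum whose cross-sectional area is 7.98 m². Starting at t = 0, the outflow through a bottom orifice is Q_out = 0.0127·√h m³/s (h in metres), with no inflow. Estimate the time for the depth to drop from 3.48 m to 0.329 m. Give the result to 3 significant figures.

1620 s

With no inflow, A dh/dt = −0.0127 √h.
∫ h^(−1/2) dh = −(0.0127/A) ∫ dt, giving 2√h = 2√h₀ − (0.0127/A) t.
t = 2A(√h₀ − √h)/0.0127 = 2·7.98·(√3.48 − √0.329)/0.0127
  = 15.960 × (1.8655 − 0.57359) / 0.0127 = 1623.5 s.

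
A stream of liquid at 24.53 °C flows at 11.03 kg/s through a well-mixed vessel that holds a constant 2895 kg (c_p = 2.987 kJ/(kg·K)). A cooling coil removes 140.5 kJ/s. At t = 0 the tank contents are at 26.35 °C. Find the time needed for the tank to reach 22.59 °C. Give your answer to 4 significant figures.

252.6 s

M c_p dT/dt = ṁ c_p (T_in − T) − Q̇.
τ = M/ṁ = 262.466 s; T_ss = T_in − Q̇/(ṁ c_p) = 20.2655 °C.
T(t) = T_ss + (T₀ − T_ss) e^(−t/τ). Set T = 22.59:
e^(−t/τ) = (22.59 − 20.2655)/(26.35 − 20.2655) = 0.382034
t = −262.466 · ln(0.382034) = 252.557 s.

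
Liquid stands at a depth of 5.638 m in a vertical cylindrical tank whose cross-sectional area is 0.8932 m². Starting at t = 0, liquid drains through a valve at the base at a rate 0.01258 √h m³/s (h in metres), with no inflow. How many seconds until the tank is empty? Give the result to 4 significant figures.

Mass balance (ρ constant): A dh/dt = −0.01258 √h.
Separate and integrate: 2(√h − √h₀) = −(0.01258/A) t.
Tank is empty when √h = 0: t_empty = 2A√h₀/0.01258.
t_empty = 2·0.8932·√5.638/0.01258 = 1.78640·2.37445/0.01258 = 337.179 s.

337.2 s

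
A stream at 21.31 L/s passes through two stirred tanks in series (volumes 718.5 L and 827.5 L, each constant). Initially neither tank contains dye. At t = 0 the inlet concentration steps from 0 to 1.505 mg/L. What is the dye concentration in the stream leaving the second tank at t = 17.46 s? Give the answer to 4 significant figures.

Each tank obeys Vᵢ dCᵢ/dt = Q(Cᵢ₋₁ − Cᵢ), so τᵢ = Vᵢ/Q.
τ₁ = 718.5/21.31 = 33.7166 s; τ₂ = 827.5/21.31 = 38.8315 s.
Solving the cascade with C₁(0)=C₂(0)=0 gives C₂(t) = C_in[1 − (τ₁ e^(−t/τ₁) − τ₂ e^(−t/τ₂))/(τ₁ − τ₂)].
At t = 17.46: e^(−t/τ₁) = 0.595802, e^(−t/τ₂) = 0.637861.
C₂ = 1.505·[1 − (33.7166·0.595802 − 38.8315·0.637861)/(-5.11497)] = 1.505·0.0848974 = 0.127771 mg/L.

0.1278 mg/L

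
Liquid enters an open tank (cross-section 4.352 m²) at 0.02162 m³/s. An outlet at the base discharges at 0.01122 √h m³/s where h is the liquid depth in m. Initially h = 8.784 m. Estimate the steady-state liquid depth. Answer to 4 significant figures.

Level balance: A dh/dt = 0.02162 − 0.01122 √h. Setting dh/dt = 0:
Q_in = 0.01122 √h_ss ⇒ √h_ss = 0.02162/0.01122 = 1.92692.
h_ss = 1.92692² = 3.71301 m. (Since h₀ = 8.784 m > h_ss, the level will fall toward this value.)

3.713 m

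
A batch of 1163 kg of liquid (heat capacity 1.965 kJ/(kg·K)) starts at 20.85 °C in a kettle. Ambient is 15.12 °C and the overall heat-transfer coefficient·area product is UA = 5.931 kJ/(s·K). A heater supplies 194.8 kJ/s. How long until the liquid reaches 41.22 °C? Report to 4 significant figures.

Lumped-capacitance energy balance: M c_p dT/dt = UA(T_amb − T) + Q̇.
τ = M c_p/UA = 385.314 s; T_ss = T_amb + Q̇/UA = 15.12 + 194.8/5.931 = 47.9644 °C.
T(t) = T_ss + (T₀ − T_ss)e^(−t/τ); set T = 41.22:
t = −τ ln[(T − T_ss)/(T₀ − T_ss)] = −385.314 · ln(0.248738) = 536.108 s.

536.1 s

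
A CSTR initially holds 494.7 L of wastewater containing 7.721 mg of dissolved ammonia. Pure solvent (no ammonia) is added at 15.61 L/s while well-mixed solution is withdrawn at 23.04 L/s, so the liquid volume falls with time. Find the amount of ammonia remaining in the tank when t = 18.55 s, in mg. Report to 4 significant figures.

Total volume: dV/dt = Q_in − Q_out = -7.43000 L/s, so V(t) = 494.7 − 7.43000 t and V(18.55) = 356.873 L.
Solute balance: dm/dt = 0 − Q_out C = −Q_out m/V(t).
Separate: dm/m = −Q_out dt/V(t) ⇒ ln(m/m₀) = −(Q_out/(Q_in−Q_out)) ln(V/V₀).
m = m₀ (V₀/V)^(Q_out/(Q_in−Q_out)) = 7.721 × (494.7/356.873)^(-3.10094) = 2.80462 mg.

2.805 mg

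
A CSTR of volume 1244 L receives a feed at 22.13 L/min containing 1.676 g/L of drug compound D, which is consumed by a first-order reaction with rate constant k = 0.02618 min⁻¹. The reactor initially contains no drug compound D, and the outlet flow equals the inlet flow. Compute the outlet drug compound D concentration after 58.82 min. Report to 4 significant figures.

V dC/dt = Q(C_in − C) − k V C.
This is linear with rate a = Q/V + k = 0.0439694 min⁻¹.
C_ss = Q C_in/(Q + kV) = 0.678086 g/L; C(t) = C_ss + (C₀ − C_ss) e^(−a t).
C(58.82) = 0.678086 + (-0.678086)·e^(−0.0439694·58.82) = 0.678086 + (-0.678086)·0.0752997 = 0.627026 g/L.

0.6270 g/L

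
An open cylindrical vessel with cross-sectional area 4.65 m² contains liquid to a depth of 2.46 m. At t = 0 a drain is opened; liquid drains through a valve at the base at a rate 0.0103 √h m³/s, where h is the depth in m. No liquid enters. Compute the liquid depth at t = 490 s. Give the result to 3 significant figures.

With no inflow, A dh/dt = −0.0103 √h.
Separate and integrate: 2(√h − √h₀) = −(0.0103/A) t.
√h = √2.46 − 0.0103·490/(2·4.65) = 1.5684 − 0.54269 = 1.0258.
h = 1.0258² = 1.0522 m.

1.05 m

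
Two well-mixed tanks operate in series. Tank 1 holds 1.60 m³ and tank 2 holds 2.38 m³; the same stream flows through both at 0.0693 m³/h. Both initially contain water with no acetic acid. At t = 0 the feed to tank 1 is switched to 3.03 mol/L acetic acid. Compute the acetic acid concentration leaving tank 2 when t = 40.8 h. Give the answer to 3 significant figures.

Species balance on tank i: dCᵢ/dt = (Cᵢ₋₁ − Cᵢ)/τᵢ with τᵢ = Vᵢ/Q.
τ₁ = 1.60/0.0693 = 23.088 h; τ₂ = 2.38/0.0693 = 34.343 h.
Tank 1: C₁ = C_in(1 − e^(−t/τ₁)). Tank 2 (τ₁ ≠ τ₂): C₂ = C_in[1 − (τ₁ e^(−t/τ₁) − τ₂ e^(−t/τ₂))/(τ₁ − τ₂)].
At t = 40.8: e^(−t/τ₁) = 0.17082, e^(−t/τ₂) = 0.30483.
C₂ = 3.03·[1 − (23.088·0.17082 − 34.343·0.30483)/(-11.255)] = 3.03·0.42027 = 1.2734 mol/L.

1.27 mol/L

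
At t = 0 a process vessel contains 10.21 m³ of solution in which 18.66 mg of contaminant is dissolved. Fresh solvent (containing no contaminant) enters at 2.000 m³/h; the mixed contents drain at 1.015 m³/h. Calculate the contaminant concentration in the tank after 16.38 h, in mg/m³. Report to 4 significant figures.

Total volume: dV/dt = Q_in − Q_out = 0.985000 m³/h, so V(t) = 10.21 + 0.985000 t and V(16.38) = 26.3443 m³.
No contaminant enters, so dm/dt = −Q_out · (m/V).
dm/m = −Q_out dt/(V₀ + 0.985000 t); integrating gives ln(m/m₀) = −(Q_out/(Q_in−Q_out)) ln(V/V₀).
m = m₀ (V₀/V)^(Q_out/(Q_in−Q_out)) = 18.66 × (10.21/26.3443)^(1.03046) = 7.02608 mg.
C = m/V = 7.02608/26.3443 = 0.266702 mg/m³.

0.2667 mg/m³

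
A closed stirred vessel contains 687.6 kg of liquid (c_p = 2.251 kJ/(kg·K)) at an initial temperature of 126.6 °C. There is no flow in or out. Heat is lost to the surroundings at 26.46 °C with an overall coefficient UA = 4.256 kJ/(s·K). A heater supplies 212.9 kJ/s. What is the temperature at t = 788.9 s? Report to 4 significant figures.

Unsteady energy balance on the tank contents: M c_p dT/dt = −UA(T − T_amb) + Q̇.
dT/dt = (T_ss − T)/τ with T_ss = T_amb + Q̇/UA = 26.46 + 212.9/4.256 = 76.4835 °C, τ = M c_p/UA = 687.6·2.251/4.256 = 363.672 s.
Integrating: T(t) = T_ss + (T₀ − T_ss) e^(−t/τ).
T(788.9) = 76.4835 + (50.1165)·0.114262 = 82.2099 °C.

82.21 °C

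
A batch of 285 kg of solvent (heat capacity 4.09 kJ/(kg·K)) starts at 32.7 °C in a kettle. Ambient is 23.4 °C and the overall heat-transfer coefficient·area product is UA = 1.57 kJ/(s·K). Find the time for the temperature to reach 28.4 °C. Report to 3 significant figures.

461 s

Lumped-capacitance energy balance: M c_p dT/dt = UA(T_amb − T).
τ = M c_p/UA = 742.45 s; T_ss = T_amb = 23.400 °C.
T(t) = T_ss + (T₀ − T_ss)e^(−t/τ); set T = 28.4:
t = −τ ln[(T − T_ss)/(T₀ − T_ss)] = −742.45 · ln(0.53763) = 460.75 s.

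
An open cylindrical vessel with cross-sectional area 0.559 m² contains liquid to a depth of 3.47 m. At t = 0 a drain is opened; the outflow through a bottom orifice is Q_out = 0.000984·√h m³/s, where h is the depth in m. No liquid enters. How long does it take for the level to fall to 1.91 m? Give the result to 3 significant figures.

546 s

Mass balance (ρ constant): A dh/dt = −0.000984 √h.
Separate and integrate: 2(√h − √h₀) = −(0.000984/A) t.
t = 2A(√h₀ − √h)/0.000984 = 2·0.559·(√3.47 − √1.91)/0.000984
  = 1.1180 × (1.8628 − 1.3820) / 0.000984 = 546.24 s.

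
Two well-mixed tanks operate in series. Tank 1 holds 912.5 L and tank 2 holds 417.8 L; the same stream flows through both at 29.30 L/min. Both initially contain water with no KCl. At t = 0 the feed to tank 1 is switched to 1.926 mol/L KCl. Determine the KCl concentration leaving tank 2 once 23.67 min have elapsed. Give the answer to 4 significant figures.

Each tank obeys Vᵢ dCᵢ/dt = Q(Cᵢ₋₁ − Cᵢ), so τᵢ = Vᵢ/Q.
τ₁ = 912.5/29.30 = 31.1433 min; τ₂ = 417.8/29.30 = 14.2594 min.
Solving the cascade with C₁(0)=C₂(0)=0 gives C₂(t) = C_in[1 − (τ₁ e^(−t/τ₁) − τ₂ e^(−t/τ₂))/(τ₁ − τ₂)].
At t = 23.67: e^(−t/τ₁) = 0.467651, e^(−t/τ₂) = 0.190147.
C₂ = 1.926·[1 − (31.1433·0.467651 − 14.2594·0.190147)/(16.8840)] = 1.926·0.297983 = 0.573915 mol/L.

0.5739 mol/L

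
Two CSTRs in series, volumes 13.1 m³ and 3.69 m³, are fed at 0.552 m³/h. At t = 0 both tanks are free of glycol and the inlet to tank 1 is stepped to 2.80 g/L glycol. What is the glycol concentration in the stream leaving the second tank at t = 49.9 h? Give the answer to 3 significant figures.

2.32 g/L

Time constants: τᵢ = Vᵢ/Q for each well-mixed tank.
τ₁ = 13.1/0.552 = 23.732 h; τ₂ = 3.69/0.552 = 6.6848 h.
Solving the cascade with C₁(0)=C₂(0)=0 gives C₂(t) = C_in[1 − (τ₁ e^(−t/τ₁) − τ₂ e^(−t/τ₂))/(τ₁ − τ₂)].
At t = 49.9: e^(−t/τ₁) = 0.12213, e^(−t/τ₂) = 0.00057295.
C₂ = 2.80·[1 − (23.732·0.12213 − 6.6848·0.00057295)/(17.047)] = 2.80·0.83020 = 2.3246 g/L.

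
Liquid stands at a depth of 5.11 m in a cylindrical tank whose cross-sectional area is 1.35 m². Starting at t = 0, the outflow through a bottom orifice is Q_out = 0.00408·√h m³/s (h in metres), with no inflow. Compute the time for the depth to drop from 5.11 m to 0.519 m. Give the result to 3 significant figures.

1020 s

A dh/dt = −Q_out = −0.00408 √h.
Separate and integrate: 2(√h − √h₀) = −(0.00408/A) t.
t = 2A(√h₀ − √h)/0.00408 = 2·1.35·(√5.11 − √0.519)/0.00408
  = 2.7000 × (2.2605 − 0.72042) / 0.00408 = 1019.2 s.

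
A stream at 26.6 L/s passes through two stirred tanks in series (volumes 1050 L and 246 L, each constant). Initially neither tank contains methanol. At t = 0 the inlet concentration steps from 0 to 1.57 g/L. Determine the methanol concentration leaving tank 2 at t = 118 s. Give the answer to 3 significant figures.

Each tank obeys Vᵢ dCᵢ/dt = Q(Cᵢ₋₁ − Cᵢ), so τᵢ = Vᵢ/Q.
τ₁ = 1050/26.6 = 39.474 s; τ₂ = 246/26.6 = 9.2481 s.
Tank 1: C₁ = C_in(1 − e^(−t/τ₁)). Tank 2 (τ₁ ≠ τ₂): C₂ = C_in[1 − (τ₁ e^(−t/τ₁) − τ₂ e^(−t/τ₂))/(τ₁ − τ₂)].
At t = 118: e^(−t/τ₁) = 0.050321, e^(−t/τ₂) = 2.8753e-06.
C₂ = 1.57·[1 − (39.474·0.050321 − 9.2481·2.8753e-06)/(30.226)] = 1.57·0.93428 = 1.4668 g/L.

1.47 g/L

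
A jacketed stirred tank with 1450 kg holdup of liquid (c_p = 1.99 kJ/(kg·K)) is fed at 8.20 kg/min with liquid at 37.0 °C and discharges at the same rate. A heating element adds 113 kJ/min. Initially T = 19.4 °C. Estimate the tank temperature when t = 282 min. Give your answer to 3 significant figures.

M c_p dT/dt = ṁ c_p (T_in − T) + Q̇.
Rearrange: dT/dt = (T_ss − T)/τ with τ = M/ṁ = 176.83 min and T_ss = T_in + Q̇/(ṁ c_p) = 43.925 °C.
Integrating: T(t) = T_ss + (T₀ − T_ss) e^(−t/τ).
T(282) = 43.925 + (-24.525)·e^(−282/176.83) = 43.925 + (-24.525)·0.20296 = 38.947 °C.

38.9 °C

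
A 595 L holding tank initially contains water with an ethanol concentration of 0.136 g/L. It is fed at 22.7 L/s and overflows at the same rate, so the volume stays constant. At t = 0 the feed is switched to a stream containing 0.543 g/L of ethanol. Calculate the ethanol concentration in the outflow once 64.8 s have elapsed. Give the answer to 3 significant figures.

Transient balance on the dissolved component: V dC/dt = Q(C_in − C).
So dC/dt = (C_in − C)/τ with τ = V/Q = 595/22.7 = 26.211 s.
Integrating: C(t) = C_in + (C₀ − C_in) e^(−t/τ).
C(64.8) = 0.543 + (0.136 − 0.543)·e^(−64.8/26.211) = 0.543 + (-0.40700)·0.084399 = 0.50865 g/L.

0.509 g/L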